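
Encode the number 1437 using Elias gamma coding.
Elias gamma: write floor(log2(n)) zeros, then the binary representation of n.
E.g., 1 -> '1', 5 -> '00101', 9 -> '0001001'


num_bits = floor(log2(1437)) + 1 = 11
leading_zeros = num_bits - 1 = 10
binary(1437) = 10110011101

Elias gamma(1437) = '0000000000' + '10110011101' = 000000000010110011101 (21 bits)


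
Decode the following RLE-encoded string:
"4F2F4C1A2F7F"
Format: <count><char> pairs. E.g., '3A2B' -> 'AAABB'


Expanding each <count><char> pair:
  4F -> 'FFFF'
  2F -> 'FF'
  4C -> 'CCCC'
  1A -> 'A'
  2F -> 'FF'
  7F -> 'FFFFFFF'

Decoded = FFFFFFCCCCAFFFFFFFFF


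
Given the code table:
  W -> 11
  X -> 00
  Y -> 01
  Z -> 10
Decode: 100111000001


Decoding:
10 -> Z
01 -> Y
11 -> W
00 -> X
00 -> X
01 -> Y


Result: ZYWXXY


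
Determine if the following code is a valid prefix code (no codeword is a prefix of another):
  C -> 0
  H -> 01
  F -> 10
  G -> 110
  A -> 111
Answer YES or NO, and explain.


Checking each pair (does one codeword prefix another?):
  C='0' vs H='01': prefix -- VIOLATION

NO -- this is NOT a valid prefix code. C (0) is a prefix of H (01).


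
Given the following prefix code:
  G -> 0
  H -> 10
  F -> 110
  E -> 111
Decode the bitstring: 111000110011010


Decoding step by step:
Bits 111 -> E
Bits 0 -> G
Bits 0 -> G
Bits 0 -> G
Bits 110 -> F
Bits 0 -> G
Bits 110 -> F
Bits 10 -> H


Decoded message: EGGGFGFH


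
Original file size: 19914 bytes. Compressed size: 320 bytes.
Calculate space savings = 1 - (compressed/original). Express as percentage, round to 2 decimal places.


ratio = compressed/original = 320/19914 = 0.016069
savings = 1 - ratio = 1 - 0.016069 = 0.983931
as a percentage: 0.983931 * 100 = 98.39%

Space savings = 1 - 320/19914 = 98.39%


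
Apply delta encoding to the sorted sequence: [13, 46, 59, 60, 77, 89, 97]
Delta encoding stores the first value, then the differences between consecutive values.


First value: 13
Deltas:
  46 - 13 = 33
  59 - 46 = 13
  60 - 59 = 1
  77 - 60 = 17
  89 - 77 = 12
  97 - 89 = 8


Delta encoded: [13, 33, 13, 1, 17, 12, 8]


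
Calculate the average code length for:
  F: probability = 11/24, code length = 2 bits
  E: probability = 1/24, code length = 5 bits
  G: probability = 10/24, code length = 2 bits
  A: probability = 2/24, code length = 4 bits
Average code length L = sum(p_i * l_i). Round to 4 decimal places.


Weighted contributions p_i * l_i:
  F: (11/24) * 2 = 22/24
  E: (1/24) * 5 = 5/24
  G: (10/24) * 2 = 20/24
  A: (2/24) * 4 = 8/24
Sum = (22 + 5 + 20 + 8)/24 = 55/24

L = 55/24 = 2.2917 bits/symbol


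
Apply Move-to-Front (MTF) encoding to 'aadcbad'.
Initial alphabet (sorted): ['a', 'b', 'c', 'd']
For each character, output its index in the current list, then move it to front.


MTF encoding:
'a': index 0 in ['a', 'b', 'c', 'd'] -> ['a', 'b', 'c', 'd']
'a': index 0 in ['a', 'b', 'c', 'd'] -> ['a', 'b', 'c', 'd']
'd': index 3 in ['a', 'b', 'c', 'd'] -> ['d', 'a', 'b', 'c']
'c': index 3 in ['d', 'a', 'b', 'c'] -> ['c', 'd', 'a', 'b']
'b': index 3 in ['c', 'd', 'a', 'b'] -> ['b', 'c', 'd', 'a']
'a': index 3 in ['b', 'c', 'd', 'a'] -> ['a', 'b', 'c', 'd']
'd': index 3 in ['a', 'b', 'c', 'd'] -> ['d', 'a', 'b', 'c']


Output: [0, 0, 3, 3, 3, 3, 3]


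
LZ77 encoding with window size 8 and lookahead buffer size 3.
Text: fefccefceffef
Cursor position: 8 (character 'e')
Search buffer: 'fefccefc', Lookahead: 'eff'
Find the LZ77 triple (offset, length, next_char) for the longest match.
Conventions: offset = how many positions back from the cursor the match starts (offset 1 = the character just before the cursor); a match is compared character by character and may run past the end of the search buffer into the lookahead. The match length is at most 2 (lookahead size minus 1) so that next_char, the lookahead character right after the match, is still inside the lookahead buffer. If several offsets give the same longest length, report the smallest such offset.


Try each offset into the search buffer:
  offset=1 (pos 7, char 'c'): match length 0
  offset=2 (pos 6, char 'f'): match length 0
  offset=3 (pos 5, char 'e'): match length 2
  offset=4 (pos 4, char 'c'): match length 0
  offset=5 (pos 3, char 'c'): match length 0
  offset=6 (pos 2, char 'f'): match length 0
  offset=7 (pos 1, char 'e'): match length 2
  offset=8 (pos 0, char 'f'): match length 0
Longest match has length 2, found at offsets 3, 7; take the smallest, offset 3.
next_char = character at position 8 + 2 = 10 -> 'f'

Best match: offset=3, length=2 (matching 'ef' starting at position 5)
LZ77 triple: (3, 2, 'f')


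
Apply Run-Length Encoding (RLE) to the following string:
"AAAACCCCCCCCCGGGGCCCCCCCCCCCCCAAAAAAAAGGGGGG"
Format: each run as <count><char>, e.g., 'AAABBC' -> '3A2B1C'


Scanning runs left to right:
  i=0: run of 'A' x 4 -> '4A'
  i=4: run of 'C' x 9 -> '9C'
  i=13: run of 'G' x 4 -> '4G'
  i=17: run of 'C' x 13 -> '13C'
  i=30: run of 'A' x 8 -> '8A'
  i=38: run of 'G' x 6 -> '6G'

RLE = 4A9C4G13C8A6G


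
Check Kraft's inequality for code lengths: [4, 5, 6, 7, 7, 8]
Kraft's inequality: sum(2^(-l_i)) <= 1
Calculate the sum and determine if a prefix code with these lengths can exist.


Sum = 2^(-4) + 2^(-5) + 2^(-6) + 2^(-7) + 2^(-7) + 2^(-8)
    = 0.0625 + 0.03125 + 0.015625 + 0.0078125 + 0.0078125 + 0.00390625
    = 33/256 = 0.12890625
Since 0.12890625 <= 1, Kraft's inequality IS satisfied.
A prefix code with these lengths CAN exist.

Kraft sum = 0.12890625. Satisfied.


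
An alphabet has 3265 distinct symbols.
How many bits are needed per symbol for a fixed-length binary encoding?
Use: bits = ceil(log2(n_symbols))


log2(3265) = 11.6729
Bracket: 2^11 = 2048 < 3265 <= 2^12 = 4096
So ceil(log2(3265)) = 12

bits = ceil(log2(3265)) = ceil(11.6729) = 12 bits


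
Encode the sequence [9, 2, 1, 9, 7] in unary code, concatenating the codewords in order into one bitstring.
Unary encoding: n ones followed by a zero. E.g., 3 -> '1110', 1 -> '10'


Encode each number as n ones followed by a terminating 0:
  9 -> 1111111110 (10 bits)
  2 -> 110 (3 bits)
  1 -> 10 (2 bits)
  9 -> 1111111110 (10 bits)
  7 -> 11111110 (8 bits)
Total length = 10 + 3 + 2 + 10 + 8 = 33 bits.

Unary([9, 2, 1, 9, 7]) = 111111111011010111111111011111110 (33 bits)


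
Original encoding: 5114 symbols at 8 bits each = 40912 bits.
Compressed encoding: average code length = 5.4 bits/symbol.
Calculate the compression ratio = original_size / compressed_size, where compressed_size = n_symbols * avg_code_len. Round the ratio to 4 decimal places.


original_size = n_symbols * orig_bits = 5114 * 8 = 40912 bits
compressed_size = n_symbols * avg_code_len = 5114 * 5.4 = 27615.6 bits
ratio = original_size / compressed_size = 40912 / 27615.6 = 1.4815

Compression ratio = 1.4815


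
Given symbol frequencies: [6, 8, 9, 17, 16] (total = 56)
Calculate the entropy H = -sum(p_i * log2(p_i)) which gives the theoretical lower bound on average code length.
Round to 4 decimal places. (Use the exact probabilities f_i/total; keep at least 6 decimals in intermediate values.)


Per-symbol terms -p_i * log2(p_i) with p_i = f_i/56:
  p = 6/56 = 0.107143: log2(p) = -3.222392, -p*log2(p) = 0.345256
  p = 8/56 = 0.142857: log2(p) = -2.807355, -p*log2(p) = 0.401051
  p = 9/56 = 0.160714: log2(p) = -2.637430, -p*log2(p) = 0.423873
  p = 17/56 = 0.303571: log2(p) = -1.719892, -p*log2(p) = 0.522110
  p = 16/56 = 0.285714: log2(p) = -1.807355, -p*log2(p) = 0.516387
H = 0.345256 + 0.401051 + 0.423873 + 0.522110 + 0.516387 = 2.208677

H = 2.2087 bits/symbol


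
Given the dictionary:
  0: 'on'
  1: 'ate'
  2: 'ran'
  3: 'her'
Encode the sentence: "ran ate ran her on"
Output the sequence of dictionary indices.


Look up each word in the dictionary:
  'ran' -> 2
  'ate' -> 1
  'ran' -> 2
  'her' -> 3
  'on' -> 0

Encoded: [2, 1, 2, 3, 0]


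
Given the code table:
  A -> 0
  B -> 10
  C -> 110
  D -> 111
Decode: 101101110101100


Decoding:
10 -> B
110 -> C
111 -> D
0 -> A
10 -> B
110 -> C
0 -> A


Result: BCDABCA


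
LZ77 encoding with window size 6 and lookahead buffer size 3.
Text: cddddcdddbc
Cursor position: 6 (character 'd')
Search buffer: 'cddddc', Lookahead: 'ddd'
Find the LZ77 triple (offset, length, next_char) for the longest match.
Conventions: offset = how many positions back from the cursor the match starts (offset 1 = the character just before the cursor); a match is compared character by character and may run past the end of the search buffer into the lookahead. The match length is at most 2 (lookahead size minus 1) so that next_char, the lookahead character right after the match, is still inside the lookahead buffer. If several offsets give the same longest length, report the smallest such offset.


Try each offset into the search buffer:
  offset=1 (pos 5, char 'c'): match length 0
  offset=2 (pos 4, char 'd'): match length 1
  offset=3 (pos 3, char 'd'): match length 2
  offset=4 (pos 2, char 'd'): match length 2
  offset=5 (pos 1, char 'd'): match length 2
  offset=6 (pos 0, char 'c'): match length 0
Longest match has length 2, found at offsets 3, 4, 5; take the smallest, offset 3.
next_char = character at position 6 + 2 = 8 -> 'd'

Best match: offset=3, length=2 (matching 'dd' starting at position 3)
LZ77 triple: (3, 2, 'd')


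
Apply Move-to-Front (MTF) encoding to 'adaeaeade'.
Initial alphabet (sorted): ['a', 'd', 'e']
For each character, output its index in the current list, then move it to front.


MTF encoding:
'a': index 0 in ['a', 'd', 'e'] -> ['a', 'd', 'e']
'd': index 1 in ['a', 'd', 'e'] -> ['d', 'a', 'e']
'a': index 1 in ['d', 'a', 'e'] -> ['a', 'd', 'e']
'e': index 2 in ['a', 'd', 'e'] -> ['e', 'a', 'd']
'a': index 1 in ['e', 'a', 'd'] -> ['a', 'e', 'd']
'e': index 1 in ['a', 'e', 'd'] -> ['e', 'a', 'd']
'a': index 1 in ['e', 'a', 'd'] -> ['a', 'e', 'd']
'd': index 2 in ['a', 'e', 'd'] -> ['d', 'a', 'e']
'e': index 2 in ['d', 'a', 'e'] -> ['e', 'd', 'a']


Output: [0, 1, 1, 2, 1, 1, 1, 2, 2]


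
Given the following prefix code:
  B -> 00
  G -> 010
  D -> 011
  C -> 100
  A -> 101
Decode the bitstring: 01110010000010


Decoding step by step:
Bits 011 -> D
Bits 100 -> C
Bits 100 -> C
Bits 00 -> B
Bits 010 -> G


Decoded message: DCCBG


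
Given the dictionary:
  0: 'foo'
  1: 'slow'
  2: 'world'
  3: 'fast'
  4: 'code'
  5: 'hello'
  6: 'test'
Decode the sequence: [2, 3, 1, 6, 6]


Look up each index in the dictionary:
  2 -> 'world'
  3 -> 'fast'
  1 -> 'slow'
  6 -> 'test'
  6 -> 'test'

Decoded: "world fast slow test test"


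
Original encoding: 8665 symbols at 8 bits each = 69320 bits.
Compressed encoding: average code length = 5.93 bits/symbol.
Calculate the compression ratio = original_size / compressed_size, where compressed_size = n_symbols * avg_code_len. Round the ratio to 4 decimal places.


original_size = n_symbols * orig_bits = 8665 * 8 = 69320 bits
compressed_size = n_symbols * avg_code_len = 8665 * 5.93 = 51383.45 bits
ratio = original_size / compressed_size = 69320 / 51383.45 = 1.3491

Compression ratio = 1.3491


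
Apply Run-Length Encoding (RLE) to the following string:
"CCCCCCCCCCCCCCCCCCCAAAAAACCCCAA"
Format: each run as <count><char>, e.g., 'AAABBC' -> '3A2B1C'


Scanning runs left to right:
  i=0: run of 'C' x 19 -> '19C'
  i=19: run of 'A' x 6 -> '6A'
  i=25: run of 'C' x 4 -> '4C'
  i=29: run of 'A' x 2 -> '2A'

RLE = 19C6A4C2A


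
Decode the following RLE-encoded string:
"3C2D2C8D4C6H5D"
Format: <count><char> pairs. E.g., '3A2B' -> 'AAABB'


Expanding each <count><char> pair:
  3C -> 'CCC'
  2D -> 'DD'
  2C -> 'CC'
  8D -> 'DDDDDDDD'
  4C -> 'CCCC'
  6H -> 'HHHHHH'
  5D -> 'DDDDD'

Decoded = CCCDDCCDDDDDDDDCCCCHHHHHHDDDDD


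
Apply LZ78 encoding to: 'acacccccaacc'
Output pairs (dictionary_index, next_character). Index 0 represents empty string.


LZ78 encoding steps:
Dictionary: {0: ''}
Step 1: w='' (idx 0), next='a' -> output (0, 'a'), add 'a' as idx 1
Step 2: w='' (idx 0), next='c' -> output (0, 'c'), add 'c' as idx 2
Step 3: w='a' (idx 1), next='c' -> output (1, 'c'), add 'ac' as idx 3
Step 4: w='c' (idx 2), next='c' -> output (2, 'c'), add 'cc' as idx 4
Step 5: w='cc' (idx 4), next='a' -> output (4, 'a'), add 'cca' as idx 5
Step 6: w='ac' (idx 3), next='c' -> output (3, 'c'), add 'acc' as idx 6


Encoded: [(0, 'a'), (0, 'c'), (1, 'c'), (2, 'c'), (4, 'a'), (3, 'c')]


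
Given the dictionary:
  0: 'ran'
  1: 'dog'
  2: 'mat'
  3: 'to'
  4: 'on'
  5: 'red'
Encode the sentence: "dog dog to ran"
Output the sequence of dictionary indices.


Look up each word in the dictionary:
  'dog' -> 1
  'dog' -> 1
  'to' -> 3
  'ran' -> 0

Encoded: [1, 1, 3, 0]


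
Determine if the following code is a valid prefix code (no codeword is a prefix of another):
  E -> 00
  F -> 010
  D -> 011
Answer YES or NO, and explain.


Checking each pair (does one codeword prefix another?):
  E='00' vs F='010': no prefix
  E='00' vs D='011': no prefix
  F='010' vs E='00': no prefix
  F='010' vs D='011': no prefix
  D='011' vs E='00': no prefix
  D='011' vs F='010': no prefix
No violation found over all pairs.

YES -- this is a valid prefix code. No codeword is a prefix of any other codeword.


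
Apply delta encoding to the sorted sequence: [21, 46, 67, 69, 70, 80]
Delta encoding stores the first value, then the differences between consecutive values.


First value: 21
Deltas:
  46 - 21 = 25
  67 - 46 = 21
  69 - 67 = 2
  70 - 69 = 1
  80 - 70 = 10


Delta encoded: [21, 25, 21, 2, 1, 10]


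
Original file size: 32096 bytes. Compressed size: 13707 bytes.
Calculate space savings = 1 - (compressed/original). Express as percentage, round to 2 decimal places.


ratio = compressed/original = 13707/32096 = 0.427063
savings = 1 - ratio = 1 - 0.427063 = 0.572937
as a percentage: 0.572937 * 100 = 57.29%

Space savings = 1 - 13707/32096 = 57.29%


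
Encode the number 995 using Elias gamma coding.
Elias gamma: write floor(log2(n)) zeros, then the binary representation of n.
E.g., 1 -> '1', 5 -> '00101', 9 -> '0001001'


num_bits = floor(log2(995)) + 1 = 10
leading_zeros = num_bits - 1 = 9
binary(995) = 1111100011

Elias gamma(995) = '000000000' + '1111100011' = 0000000001111100011 (19 bits)


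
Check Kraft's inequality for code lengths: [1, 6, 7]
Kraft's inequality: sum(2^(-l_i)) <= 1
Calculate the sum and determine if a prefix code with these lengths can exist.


Sum = 2^(-1) + 2^(-6) + 2^(-7)
    = 0.5 + 0.015625 + 0.0078125
    = 67/128 = 0.5234375
Since 0.5234375 <= 1, Kraft's inequality IS satisfied.
A prefix code with these lengths CAN exist.

Kraft sum = 0.5234375. Satisfied.


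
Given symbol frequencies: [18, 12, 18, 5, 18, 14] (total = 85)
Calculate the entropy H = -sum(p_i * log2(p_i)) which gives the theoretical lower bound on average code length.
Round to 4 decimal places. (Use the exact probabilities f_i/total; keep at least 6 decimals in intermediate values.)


Per-symbol terms -p_i * log2(p_i) with p_i = f_i/85:
  p = 18/85 = 0.211765: log2(p) = -2.239466, -p*log2(p) = 0.474240
  p = 12/85 = 0.141176: log2(p) = -2.824428, -p*log2(p) = 0.398743
  p = 18/85 = 0.211765: log2(p) = -2.239466, -p*log2(p) = 0.474240
  p = 5/85 = 0.058824: log2(p) = -4.087463, -p*log2(p) = 0.240439
  p = 18/85 = 0.211765: log2(p) = -2.239466, -p*log2(p) = 0.474240
  p = 14/85 = 0.164706: log2(p) = -2.602036, -p*log2(p) = 0.428571
H = 0.474240 + 0.398743 + 0.474240 + 0.240439 + 0.474240 + 0.428571 = 2.490473

H = 2.4905 bits/symbol


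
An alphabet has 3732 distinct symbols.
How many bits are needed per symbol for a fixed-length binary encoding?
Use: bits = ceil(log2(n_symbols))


log2(3732) = 11.8657
Bracket: 2^11 = 2048 < 3732 <= 2^12 = 4096
So ceil(log2(3732)) = 12

bits = ceil(log2(3732)) = ceil(11.8657) = 12 bits


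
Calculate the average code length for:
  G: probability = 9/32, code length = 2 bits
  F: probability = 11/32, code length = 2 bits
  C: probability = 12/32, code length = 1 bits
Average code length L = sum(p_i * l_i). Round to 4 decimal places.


Weighted contributions p_i * l_i:
  G: (9/32) * 2 = 18/32
  F: (11/32) * 2 = 22/32
  C: (12/32) * 1 = 12/32
Sum = (18 + 22 + 12)/32 = 52/32

L = 52/32 = 1.6250 bits/symbol


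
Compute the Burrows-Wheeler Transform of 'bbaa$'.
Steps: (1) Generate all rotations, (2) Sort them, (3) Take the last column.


Rotations (sorted):
  0: $bbaa -> last char: a
  1: a$bba -> last char: a
  2: aa$bb -> last char: b
  3: baa$b -> last char: b
  4: bbaa$ -> last char: $


BWT = aabb$


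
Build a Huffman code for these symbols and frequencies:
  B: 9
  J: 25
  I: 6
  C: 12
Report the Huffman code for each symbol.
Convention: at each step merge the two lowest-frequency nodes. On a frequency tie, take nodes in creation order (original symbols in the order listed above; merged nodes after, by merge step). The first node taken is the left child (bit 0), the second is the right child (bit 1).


Huffman tree construction:
Step 1: Merge I(6) + B(9) = 15
Step 2: Merge C(12) + (I+B)(15) = 27
Step 3: Merge J(25) + (C+(I+B))(27) = 52
Read each symbol's code off the tree from the root (left child = 0, right child = 1).

Codes:
  B: 111 (length 3)
  J: 0 (length 1)
  I: 110 (length 3)
  C: 10 (length 2)
Average code length: 94/52 = 1.8077 bits/symbol


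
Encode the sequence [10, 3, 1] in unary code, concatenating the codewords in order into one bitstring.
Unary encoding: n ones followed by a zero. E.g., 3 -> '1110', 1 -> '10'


Encode each number as n ones followed by a terminating 0:
  10 -> 11111111110 (11 bits)
  3 -> 1110 (4 bits)
  1 -> 10 (2 bits)
Total length = 11 + 4 + 2 = 17 bits.

Unary([10, 3, 1]) = 11111111110111010 (17 bits)


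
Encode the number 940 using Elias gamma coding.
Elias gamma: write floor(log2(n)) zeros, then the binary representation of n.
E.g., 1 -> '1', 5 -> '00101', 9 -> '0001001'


num_bits = floor(log2(940)) + 1 = 10
leading_zeros = num_bits - 1 = 9
binary(940) = 1110101100

Elias gamma(940) = '000000000' + '1110101100' = 0000000001110101100 (19 bits)


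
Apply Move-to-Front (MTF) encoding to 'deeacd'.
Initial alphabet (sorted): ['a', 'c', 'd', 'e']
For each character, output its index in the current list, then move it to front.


MTF encoding:
'd': index 2 in ['a', 'c', 'd', 'e'] -> ['d', 'a', 'c', 'e']
'e': index 3 in ['d', 'a', 'c', 'e'] -> ['e', 'd', 'a', 'c']
'e': index 0 in ['e', 'd', 'a', 'c'] -> ['e', 'd', 'a', 'c']
'a': index 2 in ['e', 'd', 'a', 'c'] -> ['a', 'e', 'd', 'c']
'c': index 3 in ['a', 'e', 'd', 'c'] -> ['c', 'a', 'e', 'd']
'd': index 3 in ['c', 'a', 'e', 'd'] -> ['d', 'c', 'a', 'e']


Output: [2, 3, 0, 2, 3, 3]


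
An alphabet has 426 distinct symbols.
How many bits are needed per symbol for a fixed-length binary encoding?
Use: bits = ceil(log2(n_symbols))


log2(426) = 8.7347
Bracket: 2^8 = 256 < 426 <= 2^9 = 512
So ceil(log2(426)) = 9

bits = ceil(log2(426)) = ceil(8.7347) = 9 bits


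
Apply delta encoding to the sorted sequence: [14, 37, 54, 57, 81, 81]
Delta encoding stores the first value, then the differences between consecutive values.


First value: 14
Deltas:
  37 - 14 = 23
  54 - 37 = 17
  57 - 54 = 3
  81 - 57 = 24
  81 - 81 = 0


Delta encoded: [14, 23, 17, 3, 24, 0]


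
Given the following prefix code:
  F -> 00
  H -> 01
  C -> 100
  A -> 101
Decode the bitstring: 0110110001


Decoding step by step:
Bits 01 -> H
Bits 101 -> A
Bits 100 -> C
Bits 01 -> H


Decoded message: HACH


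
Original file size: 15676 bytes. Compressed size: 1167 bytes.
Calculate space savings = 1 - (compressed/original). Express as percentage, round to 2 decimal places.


ratio = compressed/original = 1167/15676 = 0.074445
savings = 1 - ratio = 1 - 0.074445 = 0.925555
as a percentage: 0.925555 * 100 = 92.56%

Space savings = 1 - 1167/15676 = 92.56%


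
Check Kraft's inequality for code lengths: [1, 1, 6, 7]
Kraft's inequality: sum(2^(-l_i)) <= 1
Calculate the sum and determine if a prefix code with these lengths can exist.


Sum = 2^(-1) + 2^(-1) + 2^(-6) + 2^(-7)
    = 0.5 + 0.5 + 0.015625 + 0.0078125
    = 131/128 = 1.0234375
Since 1.0234375 > 1, Kraft's inequality is NOT satisfied.
A prefix code with these lengths CANNOT exist.

Kraft sum = 1.0234375. Not satisfied.


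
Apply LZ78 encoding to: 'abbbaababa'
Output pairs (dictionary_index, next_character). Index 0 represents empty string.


LZ78 encoding steps:
Dictionary: {0: ''}
Step 1: w='' (idx 0), next='a' -> output (0, 'a'), add 'a' as idx 1
Step 2: w='' (idx 0), next='b' -> output (0, 'b'), add 'b' as idx 2
Step 3: w='b' (idx 2), next='b' -> output (2, 'b'), add 'bb' as idx 3
Step 4: w='a' (idx 1), next='a' -> output (1, 'a'), add 'aa' as idx 4
Step 5: w='b' (idx 2), next='a' -> output (2, 'a'), add 'ba' as idx 5
Step 6: w='ba' (idx 5), end of input -> output (5, '')


Encoded: [(0, 'a'), (0, 'b'), (2, 'b'), (1, 'a'), (2, 'a'), (5, '')]


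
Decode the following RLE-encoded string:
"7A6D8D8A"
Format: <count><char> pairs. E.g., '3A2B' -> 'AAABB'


Expanding each <count><char> pair:
  7A -> 'AAAAAAA'
  6D -> 'DDDDDD'
  8D -> 'DDDDDDDD'
  8A -> 'AAAAAAAA'

Decoded = AAAAAAADDDDDDDDDDDDDDAAAAAAAA


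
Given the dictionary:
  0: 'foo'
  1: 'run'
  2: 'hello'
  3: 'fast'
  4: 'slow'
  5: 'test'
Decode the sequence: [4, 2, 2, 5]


Look up each index in the dictionary:
  4 -> 'slow'
  2 -> 'hello'
  2 -> 'hello'
  5 -> 'test'

Decoded: "slow hello hello test"


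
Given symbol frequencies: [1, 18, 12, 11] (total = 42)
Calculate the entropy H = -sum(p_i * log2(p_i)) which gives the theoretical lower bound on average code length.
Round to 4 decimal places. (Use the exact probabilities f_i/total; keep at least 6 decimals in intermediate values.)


Per-symbol terms -p_i * log2(p_i) with p_i = f_i/42:
  p = 1/42 = 0.023810: log2(p) = -5.392317, -p*log2(p) = 0.128389
  p = 18/42 = 0.428571: log2(p) = -1.222392, -p*log2(p) = 0.523882
  p = 12/42 = 0.285714: log2(p) = -1.807355, -p*log2(p) = 0.516387
  p = 11/42 = 0.261905: log2(p) = -1.932886, -p*log2(p) = 0.506232
H = 0.128389 + 0.523882 + 0.516387 + 0.506232 = 1.674890

H = 1.6749 bits/symbol


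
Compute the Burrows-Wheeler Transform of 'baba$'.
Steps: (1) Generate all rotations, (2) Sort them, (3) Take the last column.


Rotations (sorted):
  0: $baba -> last char: a
  1: a$bab -> last char: b
  2: aba$b -> last char: b
  3: ba$ba -> last char: a
  4: baba$ -> last char: $


BWT = abba$


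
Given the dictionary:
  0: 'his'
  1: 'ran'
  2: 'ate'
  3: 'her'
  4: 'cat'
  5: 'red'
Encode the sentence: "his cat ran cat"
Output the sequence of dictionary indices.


Look up each word in the dictionary:
  'his' -> 0
  'cat' -> 4
  'ran' -> 1
  'cat' -> 4

Encoded: [0, 4, 1, 4]


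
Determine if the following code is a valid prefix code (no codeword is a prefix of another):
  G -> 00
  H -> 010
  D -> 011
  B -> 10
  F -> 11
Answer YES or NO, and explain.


Checking each pair (does one codeword prefix another?):
  G='00' vs H='010': no prefix
  G='00' vs D='011': no prefix
  G='00' vs B='10': no prefix
  G='00' vs F='11': no prefix
  H='010' vs G='00': no prefix
  H='010' vs D='011': no prefix
  H='010' vs B='10': no prefix
  H='010' vs F='11': no prefix
  D='011' vs G='00': no prefix
  D='011' vs H='010': no prefix
  D='011' vs B='10': no prefix
  D='011' vs F='11': no prefix
  B='10' vs G='00': no prefix
  B='10' vs H='010': no prefix
  B='10' vs D='011': no prefix
  B='10' vs F='11': no prefix
  F='11' vs G='00': no prefix
  F='11' vs H='010': no prefix
  F='11' vs D='011': no prefix
  F='11' vs B='10': no prefix
No violation found over all pairs.

YES -- this is a valid prefix code. No codeword is a prefix of any other codeword.


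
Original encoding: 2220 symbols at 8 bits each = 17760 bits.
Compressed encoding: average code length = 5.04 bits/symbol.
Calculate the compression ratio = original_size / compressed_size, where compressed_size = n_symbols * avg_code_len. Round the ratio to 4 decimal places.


original_size = n_symbols * orig_bits = 2220 * 8 = 17760 bits
compressed_size = n_symbols * avg_code_len = 2220 * 5.04 = 11188.8 bits
ratio = original_size / compressed_size = 17760 / 11188.8 = 1.5873

Compression ratio = 1.5873


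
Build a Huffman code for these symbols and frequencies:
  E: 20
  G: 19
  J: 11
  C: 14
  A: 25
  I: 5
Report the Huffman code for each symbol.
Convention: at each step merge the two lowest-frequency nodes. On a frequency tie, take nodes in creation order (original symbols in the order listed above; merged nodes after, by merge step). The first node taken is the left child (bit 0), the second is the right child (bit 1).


Huffman tree construction:
Step 1: Merge I(5) + J(11) = 16
Step 2: Merge C(14) + (I+J)(16) = 30
Step 3: Merge G(19) + E(20) = 39
Step 4: Merge A(25) + (C+(I+J))(30) = 55
Step 5: Merge (G+E)(39) + (A+(C+(I+J)))(55) = 94
Read each symbol's code off the tree from the root (left child = 0, right child = 1).

Codes:
  E: 01 (length 2)
  G: 00 (length 2)
  J: 1111 (length 4)
  C: 110 (length 3)
  A: 10 (length 2)
  I: 1110 (length 4)
Average code length: 234/94 = 2.4894 bits/symbol


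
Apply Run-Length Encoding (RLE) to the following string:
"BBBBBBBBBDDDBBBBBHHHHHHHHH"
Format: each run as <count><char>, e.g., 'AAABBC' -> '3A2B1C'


Scanning runs left to right:
  i=0: run of 'B' x 9 -> '9B'
  i=9: run of 'D' x 3 -> '3D'
  i=12: run of 'B' x 5 -> '5B'
  i=17: run of 'H' x 9 -> '9H'

RLE = 9B3D5B9H


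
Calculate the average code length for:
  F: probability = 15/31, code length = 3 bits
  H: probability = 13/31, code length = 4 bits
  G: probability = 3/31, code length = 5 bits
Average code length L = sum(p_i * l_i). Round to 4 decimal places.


Weighted contributions p_i * l_i:
  F: (15/31) * 3 = 45/31
  H: (13/31) * 4 = 52/31
  G: (3/31) * 5 = 15/31
Sum = (45 + 52 + 15)/31 = 112/31

L = 112/31 = 3.6129 bits/symbol


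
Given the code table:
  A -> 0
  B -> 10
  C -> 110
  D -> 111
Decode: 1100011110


Decoding:
110 -> C
0 -> A
0 -> A
111 -> D
10 -> B


Result: CAADB


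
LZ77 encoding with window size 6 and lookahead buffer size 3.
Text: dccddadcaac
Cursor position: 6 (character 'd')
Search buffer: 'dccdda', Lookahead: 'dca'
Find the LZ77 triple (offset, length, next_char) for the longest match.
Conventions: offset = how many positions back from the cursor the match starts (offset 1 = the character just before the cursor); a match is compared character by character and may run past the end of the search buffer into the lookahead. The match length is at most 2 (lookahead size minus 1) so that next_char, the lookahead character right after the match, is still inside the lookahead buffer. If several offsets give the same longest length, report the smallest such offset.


Try each offset into the search buffer:
  offset=1 (pos 5, char 'a'): match length 0
  offset=2 (pos 4, char 'd'): match length 1
  offset=3 (pos 3, char 'd'): match length 1
  offset=4 (pos 2, char 'c'): match length 0
  offset=5 (pos 1, char 'c'): match length 0
  offset=6 (pos 0, char 'd'): match length 2
Longest match has length 2 at offset 6.
next_char = character at position 6 + 2 = 8 -> 'a'

Best match: offset=6, length=2 (matching 'dc' starting at position 0)
LZ77 triple: (6, 2, 'a')


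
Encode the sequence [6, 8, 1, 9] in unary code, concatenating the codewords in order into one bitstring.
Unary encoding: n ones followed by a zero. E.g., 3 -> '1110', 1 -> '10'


Encode each number as n ones followed by a terminating 0:
  6 -> 1111110 (7 bits)
  8 -> 111111110 (9 bits)
  1 -> 10 (2 bits)
  9 -> 1111111110 (10 bits)
Total length = 7 + 9 + 2 + 10 = 28 bits.

Unary([6, 8, 1, 9]) = 1111110111111110101111111110 (28 bits)


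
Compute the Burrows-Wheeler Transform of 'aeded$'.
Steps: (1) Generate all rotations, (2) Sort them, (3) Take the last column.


Rotations (sorted):
  0: $aeded -> last char: d
  1: aeded$ -> last char: $
  2: d$aede -> last char: e
  3: ded$ae -> last char: e
  4: ed$aed -> last char: d
  5: eded$a -> last char: a


BWT = d$eeda


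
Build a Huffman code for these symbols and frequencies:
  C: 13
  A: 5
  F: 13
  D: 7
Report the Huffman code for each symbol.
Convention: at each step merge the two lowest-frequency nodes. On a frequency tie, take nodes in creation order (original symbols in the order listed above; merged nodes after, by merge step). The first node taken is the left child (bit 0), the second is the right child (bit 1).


Huffman tree construction:
Step 1: Merge A(5) + D(7) = 12
Step 2: Merge (A+D)(12) + C(13) = 25
Step 3: Merge F(13) + ((A+D)+C)(25) = 38
Read each symbol's code off the tree from the root (left child = 0, right child = 1).

Codes:
  C: 11 (length 2)
  A: 100 (length 3)
  F: 0 (length 1)
  D: 101 (length 3)
Average code length: 75/38 = 1.9737 bits/symbol


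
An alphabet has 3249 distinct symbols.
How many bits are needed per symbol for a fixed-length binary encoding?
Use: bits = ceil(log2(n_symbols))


log2(3249) = 11.6658
Bracket: 2^11 = 2048 < 3249 <= 2^12 = 4096
So ceil(log2(3249)) = 12

bits = ceil(log2(3249)) = ceil(11.6658) = 12 bits


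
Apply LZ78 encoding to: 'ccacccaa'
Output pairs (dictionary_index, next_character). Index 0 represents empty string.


LZ78 encoding steps:
Dictionary: {0: ''}
Step 1: w='' (idx 0), next='c' -> output (0, 'c'), add 'c' as idx 1
Step 2: w='c' (idx 1), next='a' -> output (1, 'a'), add 'ca' as idx 2
Step 3: w='c' (idx 1), next='c' -> output (1, 'c'), add 'cc' as idx 3
Step 4: w='ca' (idx 2), next='a' -> output (2, 'a'), add 'caa' as idx 4


Encoded: [(0, 'c'), (1, 'a'), (1, 'c'), (2, 'a')]


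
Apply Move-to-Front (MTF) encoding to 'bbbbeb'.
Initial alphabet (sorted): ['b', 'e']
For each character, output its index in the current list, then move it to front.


MTF encoding:
'b': index 0 in ['b', 'e'] -> ['b', 'e']
'b': index 0 in ['b', 'e'] -> ['b', 'e']
'b': index 0 in ['b', 'e'] -> ['b', 'e']
'b': index 0 in ['b', 'e'] -> ['b', 'e']
'e': index 1 in ['b', 'e'] -> ['e', 'b']
'b': index 1 in ['e', 'b'] -> ['b', 'e']


Output: [0, 0, 0, 0, 1, 1]


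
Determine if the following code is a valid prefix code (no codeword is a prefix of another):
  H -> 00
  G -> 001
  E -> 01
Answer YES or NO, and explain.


Checking each pair (does one codeword prefix another?):
  H='00' vs G='001': prefix -- VIOLATION

NO -- this is NOT a valid prefix code. H (00) is a prefix of G (001).


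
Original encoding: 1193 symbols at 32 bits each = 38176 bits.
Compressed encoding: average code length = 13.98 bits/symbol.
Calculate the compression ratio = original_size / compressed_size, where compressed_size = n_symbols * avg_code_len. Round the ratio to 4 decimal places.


original_size = n_symbols * orig_bits = 1193 * 32 = 38176 bits
compressed_size = n_symbols * avg_code_len = 1193 * 13.98 = 16678.14 bits
ratio = original_size / compressed_size = 38176 / 16678.14 = 2.289

Compression ratio = 2.289


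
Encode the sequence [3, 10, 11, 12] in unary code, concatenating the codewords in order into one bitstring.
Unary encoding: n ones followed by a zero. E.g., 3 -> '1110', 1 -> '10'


Encode each number as n ones followed by a terminating 0:
  3 -> 1110 (4 bits)
  10 -> 11111111110 (11 bits)
  11 -> 111111111110 (12 bits)
  12 -> 1111111111110 (13 bits)
Total length = 4 + 11 + 12 + 13 = 40 bits.

Unary([3, 10, 11, 12]) = 1110111111111101111111111101111111111110 (40 bits)


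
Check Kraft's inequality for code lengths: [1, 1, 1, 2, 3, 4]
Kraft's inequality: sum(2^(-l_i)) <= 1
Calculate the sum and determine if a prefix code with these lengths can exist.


Sum = 2^(-1) + 2^(-1) + 2^(-1) + 2^(-2) + 2^(-3) + 2^(-4)
    = 0.5 + 0.5 + 0.5 + 0.25 + 0.125 + 0.0625
    = 31/16 = 1.9375
Since 1.9375 > 1, Kraft's inequality is NOT satisfied.
A prefix code with these lengths CANNOT exist.

Kraft sum = 1.9375. Not satisfied.


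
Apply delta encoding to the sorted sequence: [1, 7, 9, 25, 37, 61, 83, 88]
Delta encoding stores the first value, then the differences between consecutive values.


First value: 1
Deltas:
  7 - 1 = 6
  9 - 7 = 2
  25 - 9 = 16
  37 - 25 = 12
  61 - 37 = 24
  83 - 61 = 22
  88 - 83 = 5


Delta encoded: [1, 6, 2, 16, 12, 24, 22, 5]


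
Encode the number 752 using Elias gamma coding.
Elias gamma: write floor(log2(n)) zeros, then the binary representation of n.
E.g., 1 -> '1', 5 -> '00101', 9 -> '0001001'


num_bits = floor(log2(752)) + 1 = 10
leading_zeros = num_bits - 1 = 9
binary(752) = 1011110000

Elias gamma(752) = '000000000' + '1011110000' = 0000000001011110000 (19 bits)


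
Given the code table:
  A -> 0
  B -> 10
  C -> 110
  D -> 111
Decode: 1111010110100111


Decoding:
111 -> D
10 -> B
10 -> B
110 -> C
10 -> B
0 -> A
111 -> D


Result: DBBCBAD


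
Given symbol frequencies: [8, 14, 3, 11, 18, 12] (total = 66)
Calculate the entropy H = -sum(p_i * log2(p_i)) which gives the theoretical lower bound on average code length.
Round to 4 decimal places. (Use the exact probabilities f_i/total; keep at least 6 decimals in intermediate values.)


Per-symbol terms -p_i * log2(p_i) with p_i = f_i/66:
  p = 8/66 = 0.121212: log2(p) = -3.044394, -p*log2(p) = 0.369017
  p = 14/66 = 0.212121: log2(p) = -2.237039, -p*log2(p) = 0.474523
  p = 3/66 = 0.045455: log2(p) = -4.459432, -p*log2(p) = 0.202701
  p = 11/66 = 0.166667: log2(p) = -2.584963, -p*log2(p) = 0.430827
  p = 18/66 = 0.272727: log2(p) = -1.874469, -p*log2(p) = 0.511219
  p = 12/66 = 0.181818: log2(p) = -2.459432, -p*log2(p) = 0.447169
H = 0.369017 + 0.474523 + 0.202701 + 0.430827 + 0.511219 + 0.447169 = 2.435456

H = 2.4355 bits/symbol


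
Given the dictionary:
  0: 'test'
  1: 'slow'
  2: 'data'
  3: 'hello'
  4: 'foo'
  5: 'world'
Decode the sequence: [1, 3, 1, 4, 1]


Look up each index in the dictionary:
  1 -> 'slow'
  3 -> 'hello'
  1 -> 'slow'
  4 -> 'foo'
  1 -> 'slow'

Decoded: "slow hello slow foo slow"


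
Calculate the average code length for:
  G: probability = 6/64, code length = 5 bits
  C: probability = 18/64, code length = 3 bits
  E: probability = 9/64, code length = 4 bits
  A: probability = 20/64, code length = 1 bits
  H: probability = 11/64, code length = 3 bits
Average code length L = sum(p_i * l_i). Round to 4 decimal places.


Weighted contributions p_i * l_i:
  G: (6/64) * 5 = 30/64
  C: (18/64) * 3 = 54/64
  E: (9/64) * 4 = 36/64
  A: (20/64) * 1 = 20/64
  H: (11/64) * 3 = 33/64
Sum = (30 + 54 + 36 + 20 + 33)/64 = 173/64

L = 173/64 = 2.7031 bits/symbol


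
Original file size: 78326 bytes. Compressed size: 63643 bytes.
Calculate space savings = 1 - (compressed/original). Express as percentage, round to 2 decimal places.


ratio = compressed/original = 63643/78326 = 0.81254
savings = 1 - ratio = 1 - 0.81254 = 0.18746
as a percentage: 0.18746 * 100 = 18.75%

Space savings = 1 - 63643/78326 = 18.75%


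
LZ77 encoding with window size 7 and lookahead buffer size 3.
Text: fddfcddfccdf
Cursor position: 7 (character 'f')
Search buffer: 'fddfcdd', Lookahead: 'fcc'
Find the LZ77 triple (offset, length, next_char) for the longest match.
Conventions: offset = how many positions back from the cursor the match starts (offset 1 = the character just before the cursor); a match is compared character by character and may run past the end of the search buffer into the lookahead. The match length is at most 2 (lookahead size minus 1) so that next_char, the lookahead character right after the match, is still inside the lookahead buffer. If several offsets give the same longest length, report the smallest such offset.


Try each offset into the search buffer:
  offset=1 (pos 6, char 'd'): match length 0
  offset=2 (pos 5, char 'd'): match length 0
  offset=3 (pos 4, char 'c'): match length 0
  offset=4 (pos 3, char 'f'): match length 2
  offset=5 (pos 2, char 'd'): match length 0
  offset=6 (pos 1, char 'd'): match length 0
  offset=7 (pos 0, char 'f'): match length 1
Longest match has length 2 at offset 4.
next_char = character at position 7 + 2 = 9 -> 'c'

Best match: offset=4, length=2 (matching 'fc' starting at position 3)
LZ77 triple: (4, 2, 'c')


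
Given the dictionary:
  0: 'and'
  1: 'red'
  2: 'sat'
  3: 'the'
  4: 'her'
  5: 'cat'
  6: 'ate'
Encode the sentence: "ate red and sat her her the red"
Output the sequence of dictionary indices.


Look up each word in the dictionary:
  'ate' -> 6
  'red' -> 1
  'and' -> 0
  'sat' -> 2
  'her' -> 4
  'her' -> 4
  'the' -> 3
  'red' -> 1

Encoded: [6, 1, 0, 2, 4, 4, 3, 1]


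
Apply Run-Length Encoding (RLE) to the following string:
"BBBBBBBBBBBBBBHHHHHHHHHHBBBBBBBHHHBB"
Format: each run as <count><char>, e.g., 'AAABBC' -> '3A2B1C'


Scanning runs left to right:
  i=0: run of 'B' x 14 -> '14B'
  i=14: run of 'H' x 10 -> '10H'
  i=24: run of 'B' x 7 -> '7B'
  i=31: run of 'H' x 3 -> '3H'
  i=34: run of 'B' x 2 -> '2B'

RLE = 14B10H7B3H2B


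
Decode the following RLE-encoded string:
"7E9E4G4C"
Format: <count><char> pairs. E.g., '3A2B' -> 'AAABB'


Expanding each <count><char> pair:
  7E -> 'EEEEEEE'
  9E -> 'EEEEEEEEE'
  4G -> 'GGGG'
  4C -> 'CCCC'

Decoded = EEEEEEEEEEEEEEEEGGGGCCCC


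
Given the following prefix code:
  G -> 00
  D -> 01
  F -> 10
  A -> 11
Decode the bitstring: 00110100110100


Decoding step by step:
Bits 00 -> G
Bits 11 -> A
Bits 01 -> D
Bits 00 -> G
Bits 11 -> A
Bits 01 -> D
Bits 00 -> G


Decoded message: GADGADG


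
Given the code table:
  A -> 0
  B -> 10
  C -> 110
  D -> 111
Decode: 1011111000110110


Decoding:
10 -> B
111 -> D
110 -> C
0 -> A
0 -> A
110 -> C
110 -> C


Result: BDCAACC


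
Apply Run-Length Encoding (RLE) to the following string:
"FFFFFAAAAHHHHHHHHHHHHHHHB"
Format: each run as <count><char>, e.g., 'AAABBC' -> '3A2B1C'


Scanning runs left to right:
  i=0: run of 'F' x 5 -> '5F'
  i=5: run of 'A' x 4 -> '4A'
  i=9: run of 'H' x 15 -> '15H'
  i=24: run of 'B' x 1 -> '1B'

RLE = 5F4A15H1B


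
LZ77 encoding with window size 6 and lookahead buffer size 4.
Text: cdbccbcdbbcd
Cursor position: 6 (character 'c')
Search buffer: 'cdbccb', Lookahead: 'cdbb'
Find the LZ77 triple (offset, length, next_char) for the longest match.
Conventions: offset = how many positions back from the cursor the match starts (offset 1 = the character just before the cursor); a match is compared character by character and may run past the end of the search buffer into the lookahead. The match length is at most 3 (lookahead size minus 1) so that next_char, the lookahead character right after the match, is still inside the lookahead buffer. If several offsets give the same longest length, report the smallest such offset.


Try each offset into the search buffer:
  offset=1 (pos 5, char 'b'): match length 0
  offset=2 (pos 4, char 'c'): match length 1
  offset=3 (pos 3, char 'c'): match length 1
  offset=4 (pos 2, char 'b'): match length 0
  offset=5 (pos 1, char 'd'): match length 0
  offset=6 (pos 0, char 'c'): match length 3
Longest match has length 3 at offset 6.
next_char = character at position 6 + 3 = 9 -> 'b'

Best match: offset=6, length=3 (matching 'cdb' starting at position 0)
LZ77 triple: (6, 3, 'b')


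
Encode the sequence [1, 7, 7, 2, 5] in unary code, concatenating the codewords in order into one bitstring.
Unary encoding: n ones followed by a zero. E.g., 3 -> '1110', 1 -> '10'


Encode each number as n ones followed by a terminating 0:
  1 -> 10 (2 bits)
  7 -> 11111110 (8 bits)
  7 -> 11111110 (8 bits)
  2 -> 110 (3 bits)
  5 -> 111110 (6 bits)
Total length = 2 + 8 + 8 + 3 + 6 = 27 bits.

Unary([1, 7, 7, 2, 5]) = 101111111011111110110111110 (27 bits)


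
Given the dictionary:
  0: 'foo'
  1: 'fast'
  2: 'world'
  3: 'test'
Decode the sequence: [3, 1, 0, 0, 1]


Look up each index in the dictionary:
  3 -> 'test'
  1 -> 'fast'
  0 -> 'foo'
  0 -> 'foo'
  1 -> 'fast'

Decoded: "test fast foo foo fast"


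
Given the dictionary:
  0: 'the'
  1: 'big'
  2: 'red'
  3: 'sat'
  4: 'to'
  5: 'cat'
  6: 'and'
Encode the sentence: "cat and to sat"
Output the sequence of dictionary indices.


Look up each word in the dictionary:
  'cat' -> 5
  'and' -> 6
  'to' -> 4
  'sat' -> 3

Encoded: [5, 6, 4, 3]


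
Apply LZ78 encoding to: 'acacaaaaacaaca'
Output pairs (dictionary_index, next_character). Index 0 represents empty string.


LZ78 encoding steps:
Dictionary: {0: ''}
Step 1: w='' (idx 0), next='a' -> output (0, 'a'), add 'a' as idx 1
Step 2: w='' (idx 0), next='c' -> output (0, 'c'), add 'c' as idx 2
Step 3: w='a' (idx 1), next='c' -> output (1, 'c'), add 'ac' as idx 3
Step 4: w='a' (idx 1), next='a' -> output (1, 'a'), add 'aa' as idx 4
Step 5: w='aa' (idx 4), next='a' -> output (4, 'a'), add 'aaa' as idx 5
Step 6: w='c' (idx 2), next='a' -> output (2, 'a'), add 'ca' as idx 6
Step 7: w='ac' (idx 3), next='a' -> output (3, 'a'), add 'aca' as idx 7


Encoded: [(0, 'a'), (0, 'c'), (1, 'c'), (1, 'a'), (4, 'a'), (2, 'a'), (3, 'a')]
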